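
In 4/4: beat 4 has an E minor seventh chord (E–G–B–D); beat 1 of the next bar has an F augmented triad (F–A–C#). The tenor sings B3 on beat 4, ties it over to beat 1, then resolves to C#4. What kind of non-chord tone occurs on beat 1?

Retardation.

The harmony at that moment is F augmented triad (F, A, C#); B3 is not a chord tone.
It is held over (the same pitch as the preceding B3) and left by step up to C#4.
Held over from the previous chord and resolving up by step — a retardation.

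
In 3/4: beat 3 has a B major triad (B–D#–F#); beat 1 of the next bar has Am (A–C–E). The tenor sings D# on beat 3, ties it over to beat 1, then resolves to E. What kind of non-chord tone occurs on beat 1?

Retardation.

The harmony at that moment is A minor triad (A, C, E); D# is not a chord tone.
It is held over (the same pitch as the preceding D#) and left by step up to E.
Held over from the previous chord and resolving up by step — a retardation.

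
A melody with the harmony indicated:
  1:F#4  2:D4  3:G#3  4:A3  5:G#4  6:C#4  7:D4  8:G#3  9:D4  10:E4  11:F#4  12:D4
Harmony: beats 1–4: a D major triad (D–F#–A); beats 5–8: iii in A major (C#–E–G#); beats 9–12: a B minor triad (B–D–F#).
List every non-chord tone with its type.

G#3 (beat 3) — appoggiatura; D4 (beat 7) — escape tone; E4 (beat 10) — passing tone.

The harmony at that moment is D major triad (D, F#, A); G#3 is not a chord tone.
It is approached by leap down from D4 and left by step up to A3.
Leap in, step out — an appoggiatura.
The harmony at that moment is C# minor triad (C#, E, G#); D4 is not a chord tone.
It is approached by step up from C#4 and left by leap down to G#3.
Step in, leap out — an escape tone.
The harmony at that moment is B minor triad (B, D, F#); E4 is not a chord tone.
It is approached by step up from D4 and left by step up to F#4.
Step in, step out in the same direction — a passing tone.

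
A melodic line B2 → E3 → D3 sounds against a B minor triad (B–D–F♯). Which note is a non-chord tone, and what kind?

The harmony at that moment is B minor triad (B, D, F♯); E3 is not a chord tone.
It is approached by leap up from B2 and left by step down to D3.
Leap in, step out — an appoggiatura.

E3 is an appoggiatura.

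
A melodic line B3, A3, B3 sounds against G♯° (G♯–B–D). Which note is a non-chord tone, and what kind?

The harmony at that moment is G♯ diminished triad (G♯, B, D); A3 is not a chord tone.
It is approached by step down from B3 and left by step up to B3.
Step away and step back to the same note — a neighbor tone (lower neighbor).

A3 is a neighbor tone.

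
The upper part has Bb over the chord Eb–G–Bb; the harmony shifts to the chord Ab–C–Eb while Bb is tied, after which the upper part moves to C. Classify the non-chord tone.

The harmony at that moment is Ab major triad (Ab, C, Eb); Bb is not a chord tone.
It is held over (the same pitch as the preceding Bb) and left by step up to C.
Held over from the previous chord and resolving up by step — a retardation.

Bb is a retardation.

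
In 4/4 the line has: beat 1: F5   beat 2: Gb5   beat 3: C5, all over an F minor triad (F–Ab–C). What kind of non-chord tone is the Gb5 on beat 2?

Escape tone.

The harmony at that moment is F minor triad (F, Ab, C); Gb5 is not a chord tone.
It is approached by step up from F5 and left by leap down to C5.
Step in, leap out, on a weak beat — an escape tone.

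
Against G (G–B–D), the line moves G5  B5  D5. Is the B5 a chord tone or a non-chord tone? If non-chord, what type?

G major triad contains G, B, D; B is the third, so it is a chord tone.

Chord tone (the third of G major triad).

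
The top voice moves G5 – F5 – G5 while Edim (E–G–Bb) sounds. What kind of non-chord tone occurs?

The harmony at that moment is E diminished triad (E, G, Bb); F5 is not a chord tone.
It is approached by step down from G5 and left by step up to G5.
Step away and step back to the same note — a neighbor tone (lower neighbor).

F5 is a neighbor tone.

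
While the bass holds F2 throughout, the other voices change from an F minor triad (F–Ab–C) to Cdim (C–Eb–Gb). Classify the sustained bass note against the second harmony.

The harmony at that moment is C diminished triad (C, Eb, Gb); F2 is not a chord tone.
It is held over (the same pitch as the preceding F2) and then sustained as the same pitch into the next harmony.
Sustained through a change of harmony — a pedal tone.

Pedal tone (pedal point).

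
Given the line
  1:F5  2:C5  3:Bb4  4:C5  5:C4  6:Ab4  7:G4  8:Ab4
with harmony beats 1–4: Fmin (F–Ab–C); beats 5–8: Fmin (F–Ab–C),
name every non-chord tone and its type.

The harmony at that moment is F minor triad (F, Ab, C); Bb4 is not a chord tone.
It is approached by step down from C5 and left by step up to C5.
Step away and step back to the same note — a neighbor tone (lower neighbor).
The harmony at that moment is F minor triad (F, Ab, C); G4 is not a chord tone.
It is approached by step down from Ab4 and left by step up to Ab4.
Step away and step back to the same note — a neighbor tone (lower neighbor).

Bb4 (beat 3) — neighbor tone; G4 (beat 7) — neighbor tone.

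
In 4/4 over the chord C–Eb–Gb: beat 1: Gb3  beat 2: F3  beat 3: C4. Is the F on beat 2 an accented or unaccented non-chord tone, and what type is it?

Unaccented escape tone.

The harmony at that moment is C diminished triad (C, Eb, Gb); F3 is not a chord tone.
It is approached by step down from Gb3 and left by leap up to C4.
Step in, leap out — an escape tone.
It falls on a weak beat, so it is unaccented.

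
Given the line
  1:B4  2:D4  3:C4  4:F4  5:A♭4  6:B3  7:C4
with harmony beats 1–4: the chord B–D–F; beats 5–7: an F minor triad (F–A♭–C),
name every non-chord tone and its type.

The harmony at that moment is B diminished triad (B, D, F); C4 is not a chord tone.
It is approached by step down from D4 and left by leap up to F4.
Step in, leap out — an escape tone.
The harmony at that moment is F minor triad (F, A♭, C); B3 is not a chord tone.
It is approached by leap down from A♭4 and left by step up to C4.
Leap in, step out — an appoggiatura.

C4 (beat 3) — escape tone; B3 (beat 6) — appoggiatura.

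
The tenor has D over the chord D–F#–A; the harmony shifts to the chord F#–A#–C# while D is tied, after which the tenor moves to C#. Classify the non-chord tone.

The harmony at that moment is F# major triad (F#, A#, C#); D is not a chord tone.
It is held over (the same pitch as the preceding D) and left by step down to C#.
Held over from the previous chord and resolving down by step — a suspension.

D is a suspension.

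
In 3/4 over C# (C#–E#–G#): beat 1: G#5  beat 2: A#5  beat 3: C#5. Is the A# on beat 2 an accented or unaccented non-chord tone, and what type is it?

Unaccented escape tone.

The harmony at that moment is C# major triad (C#, E#, G#); A#5 is not a chord tone.
It is approached by step up from G#5 and left by leap down to C#5.
Step in, leap out — an escape tone.
It falls on a weak beat, so it is unaccented.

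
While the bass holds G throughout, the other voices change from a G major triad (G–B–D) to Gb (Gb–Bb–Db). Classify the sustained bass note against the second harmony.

The harmony at that moment is Gb major triad (Gb, Bb, Db); G is not a chord tone.
It is held over (the same pitch as the preceding G) and then sustained as the same pitch into the next harmony.
Sustained through a change of harmony — a pedal tone.

Pedal tone (pedal point).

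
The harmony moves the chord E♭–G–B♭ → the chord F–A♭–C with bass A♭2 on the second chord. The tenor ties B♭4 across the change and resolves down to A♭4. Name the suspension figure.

At the second chord the bass is A♭2. The suspended B♭4 lies a ninth above the bass; after resolving down by step to A♭4, the interval above the bass becomes an octave.
Suspension figures are named by those two intervals: 9–8.

9–8 suspension.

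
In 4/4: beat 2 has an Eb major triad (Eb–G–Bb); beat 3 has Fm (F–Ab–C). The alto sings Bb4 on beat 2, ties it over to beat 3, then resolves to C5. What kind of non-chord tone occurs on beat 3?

The harmony at that moment is F minor triad (F, Ab, C); Bb4 is not a chord tone.
It is held over (the same pitch as the preceding Bb4) and left by step up to C5.
Held over from the previous chord and resolving up by step — a retardation.

Retardation.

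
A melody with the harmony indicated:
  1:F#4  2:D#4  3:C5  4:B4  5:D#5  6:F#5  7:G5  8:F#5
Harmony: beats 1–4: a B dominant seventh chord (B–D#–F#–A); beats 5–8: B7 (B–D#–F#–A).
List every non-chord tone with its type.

C5 (beat 3) — appoggiatura; G5 (beat 7) — neighbor tone.

The harmony at that moment is B dominant seventh chord (B, D#, F#, A); C5 is not a chord tone.
It is approached by leap up from D#4 and left by step down to B4.
Leap in, step out — an appoggiatura.
The harmony at that moment is B dominant seventh chord (B, D#, F#, A); G5 is not a chord tone.
It is approached by step up from F#5 and left by step down to F#5.
Step away and step back to the same note — a neighbor tone (upper neighbor).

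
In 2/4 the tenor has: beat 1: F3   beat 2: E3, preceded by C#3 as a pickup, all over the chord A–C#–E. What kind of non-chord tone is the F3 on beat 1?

Appoggiatura.

The harmony at that moment is A major triad (A, C#, E); F3 is not a chord tone.
It is approached by leap up from C#3 and left by step down to E3.
Leap in, step out, metrically accented — an appoggiatura.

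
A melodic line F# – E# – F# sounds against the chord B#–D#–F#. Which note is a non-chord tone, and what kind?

E# is a neighbor tone.

The harmony at that moment is B# diminished triad (B#, D#, F#); E# is not a chord tone.
It is approached by step down from F# and left by step up to F#.
Step away and step back to the same note — a neighbor tone (lower neighbor).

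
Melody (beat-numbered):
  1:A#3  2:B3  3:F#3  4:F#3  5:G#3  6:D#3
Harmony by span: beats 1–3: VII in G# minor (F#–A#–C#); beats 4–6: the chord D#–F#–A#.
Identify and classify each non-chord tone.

B3 (beat 2) — escape tone; G#3 (beat 5) — escape tone.

The harmony at that moment is F# major triad (F#, A#, C#); B3 is not a chord tone.
It is approached by step up from A#3 and left by leap down to F#3.
Step in, leap out — an escape tone.
The harmony at that moment is D# minor triad (D#, F#, A#); G#3 is not a chord tone.
It is approached by step up from F#3 and left by leap down to D#3.
Step in, leap out — an escape tone.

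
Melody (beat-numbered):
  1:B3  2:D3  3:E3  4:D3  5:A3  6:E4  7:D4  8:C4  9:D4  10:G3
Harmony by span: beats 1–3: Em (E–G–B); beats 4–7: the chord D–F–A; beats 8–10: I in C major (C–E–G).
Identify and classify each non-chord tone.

The harmony at that moment is E minor triad (E, G, B); D3 is not a chord tone.
It is approached by leap down from B3 and left by step up to E3.
Leap in, step out — an appoggiatura.
The harmony at that moment is D minor triad (D, F, A); E4 is not a chord tone.
It is approached by leap up from A3 and left by step down to D4.
Leap in, step out — an appoggiatura.
The harmony at that moment is C major triad (C, E, G); D4 is not a chord tone.
It is approached by step up from C4 and left by leap down to G3.
Step in, leap out — an escape tone.

D3 (beat 2) — appoggiatura; E4 (beat 6) — appoggiatura; D4 (beat 9) — escape tone.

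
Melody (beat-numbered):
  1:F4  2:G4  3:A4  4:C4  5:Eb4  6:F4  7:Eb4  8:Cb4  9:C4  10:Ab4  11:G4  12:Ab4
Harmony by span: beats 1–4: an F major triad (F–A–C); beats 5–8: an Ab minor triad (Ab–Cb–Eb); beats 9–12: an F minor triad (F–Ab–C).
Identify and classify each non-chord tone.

G4 (beat 2) — passing tone; F4 (beat 6) — neighbor tone; G4 (beat 11) — neighbor tone.

The harmony at that moment is F major triad (F, A, C); G4 is not a chord tone.
It is approached by step up from F4 and left by step up to A4.
Step in, step out in the same direction — a passing tone.
The harmony at that moment is Ab minor triad (Ab, Cb, Eb); F4 is not a chord tone.
It is approached by step up from Eb4 and left by step down to Eb4.
Step away and step back to the same note — a neighbor tone (upper neighbor).
The harmony at that moment is F minor triad (F, Ab, C); G4 is not a chord tone.
It is approached by step down from Ab4 and left by step up to Ab4.
Step away and step back to the same note — a neighbor tone (lower neighbor).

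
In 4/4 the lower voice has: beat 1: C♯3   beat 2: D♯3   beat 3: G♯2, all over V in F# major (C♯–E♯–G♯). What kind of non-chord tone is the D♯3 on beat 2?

The harmony at that moment is C♯ major triad (C♯, E♯, G♯); D♯3 is not a chord tone.
It is approached by step up from C♯3 and left by leap down to G♯2.
Step in, leap out, on a weak beat — an escape tone.

Escape tone.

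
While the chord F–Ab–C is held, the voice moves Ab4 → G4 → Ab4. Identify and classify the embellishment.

The harmony at that moment is F minor triad (F, Ab, C); G4 is not a chord tone.
It is approached by step down from Ab4 and left by step up to Ab4.
Step away and step back to the same note — a neighbor tone (lower neighbor).

G4 is a neighbor tone.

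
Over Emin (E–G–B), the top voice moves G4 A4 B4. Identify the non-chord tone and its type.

A4 is a passing tone.

The harmony at that moment is E minor triad (E, G, B); A4 is not a chord tone.
It is approached by step up from G4 and left by step up to B4.
Step in, step out in the same direction — a passing tone.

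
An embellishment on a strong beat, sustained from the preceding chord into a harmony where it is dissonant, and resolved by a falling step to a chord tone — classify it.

Suspension.

Approach: by preparation — the pitch is first a chord tone, then held (tied or repeated) while the harmony changes under it. Departure: down by step. Metric position: strong.
A prepared dissonance that resolves downward by step — a suspension. (The same figure resolving upward would be a retardation.)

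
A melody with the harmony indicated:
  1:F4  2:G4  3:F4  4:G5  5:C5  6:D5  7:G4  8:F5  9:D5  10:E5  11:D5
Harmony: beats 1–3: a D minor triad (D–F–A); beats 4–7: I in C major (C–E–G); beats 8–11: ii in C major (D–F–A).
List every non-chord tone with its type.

The harmony at that moment is D minor triad (D, F, A); G4 is not a chord tone.
It is approached by step up from F4 and left by step down to F4.
Step away and step back to the same note — a neighbor tone (upper neighbor).
The harmony at that moment is C major triad (C, E, G); D5 is not a chord tone.
It is approached by step up from C5 and left by leap down to G4.
Step in, leap out — an escape tone.
The harmony at that moment is D minor triad (D, F, A); E5 is not a chord tone.
It is approached by step up from D5 and left by step down to D5.
Step away and step back to the same note — a neighbor tone (upper neighbor).

G4 (beat 2) — neighbor tone; D5 (beat 6) — escape tone; E5 (beat 10) — neighbor tone.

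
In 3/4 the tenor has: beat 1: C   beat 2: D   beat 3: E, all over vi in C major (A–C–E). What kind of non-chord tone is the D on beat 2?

The harmony at that moment is A minor triad (A, C, E); D is not a chord tone.
It is approached by step up from C and left by step up to E.
Step in, step out in the same direction — a passing tone.

Passing tone.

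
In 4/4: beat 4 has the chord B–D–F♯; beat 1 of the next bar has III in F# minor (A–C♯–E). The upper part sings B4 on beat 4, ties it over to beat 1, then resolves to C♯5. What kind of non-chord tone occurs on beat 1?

The harmony at that moment is A major triad (A, C♯, E); B4 is not a chord tone.
It is held over (the same pitch as the preceding B4) and left by step up to C♯5.
Held over from the previous chord and resolving up by step — a retardation.

Retardation.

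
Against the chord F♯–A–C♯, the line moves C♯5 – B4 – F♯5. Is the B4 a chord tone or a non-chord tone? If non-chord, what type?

Non-chord tone — an escape tone.

The harmony at that moment is F♯ minor triad (F♯, A, C♯); B4 is not a chord tone.
It is approached by step down from C♯5 and left by leap up to F♯5.
Step in, leap out — an escape tone.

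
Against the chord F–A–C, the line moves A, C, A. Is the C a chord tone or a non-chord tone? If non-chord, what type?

F major triad contains F, A, C; C is the fifth, so it is a chord tone.

Chord tone (the fifth of F major triad).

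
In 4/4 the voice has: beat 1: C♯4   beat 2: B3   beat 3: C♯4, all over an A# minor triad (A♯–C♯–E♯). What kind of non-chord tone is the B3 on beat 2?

Lower neighbor tone.

The harmony at that moment is A♯ minor triad (A♯, C♯, E♯); B3 is not a chord tone.
It is approached by step down from C♯4 and left by step up to C♯4.
Step away and step back to the same note — a neighbor tone (lower neighbor).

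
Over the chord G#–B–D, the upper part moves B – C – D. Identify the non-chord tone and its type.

The harmony at that moment is G# diminished triad (G#, B, D); C is not a chord tone.
It is approached by step up from B and left by step up to D.
Step in, step out in the same direction — a passing tone.

C is a passing tone.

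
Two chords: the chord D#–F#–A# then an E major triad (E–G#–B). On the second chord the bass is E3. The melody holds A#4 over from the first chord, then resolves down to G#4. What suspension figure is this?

4–3 suspension.

At the second chord the bass is E3. The suspended A#4 lies a fourth above the bass; after resolving down by step to G#4, the interval above the bass becomes a third.
Suspension figures are named by those two intervals: 4–3.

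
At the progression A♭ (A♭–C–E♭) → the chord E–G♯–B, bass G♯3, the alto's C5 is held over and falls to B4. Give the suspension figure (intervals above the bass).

4–3 suspension.

At the second chord the bass is G♯3. The suspended C5 lies a fourth above the bass; after resolving down by step to B4, the interval above the bass becomes a third.
Suspension figures are named by those two intervals: 4–3.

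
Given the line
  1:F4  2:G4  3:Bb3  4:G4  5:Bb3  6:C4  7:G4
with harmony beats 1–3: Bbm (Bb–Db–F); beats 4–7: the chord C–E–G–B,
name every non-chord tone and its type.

G4 (beat 2) — escape tone; Bb3 (beat 5) — appoggiatura.

The harmony at that moment is Bb minor triad (Bb, Db, F); G4 is not a chord tone.
It is approached by step up from F4 and left by leap down to Bb3.
Step in, leap out — an escape tone.
The harmony at that moment is C major seventh chord (C, E, G, B); Bb3 is not a chord tone.
It is approached by leap down from G4 and left by step up to C4.
Leap in, step out — an appoggiatura.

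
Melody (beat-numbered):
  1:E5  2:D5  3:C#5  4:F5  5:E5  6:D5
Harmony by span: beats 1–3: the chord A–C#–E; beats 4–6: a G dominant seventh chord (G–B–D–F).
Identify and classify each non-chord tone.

The harmony at that moment is A major triad (A, C#, E); D5 is not a chord tone.
It is approached by step down from E5 and left by step down to C#5.
Step in, step out in the same direction — a passing tone.
The harmony at that moment is G dominant seventh chord (G, B, D, F); E5 is not a chord tone.
It is approached by step down from F5 and left by step down to D5.
Step in, step out in the same direction — a passing tone.

D5 (beat 2) — passing tone; E5 (beat 5) — passing tone.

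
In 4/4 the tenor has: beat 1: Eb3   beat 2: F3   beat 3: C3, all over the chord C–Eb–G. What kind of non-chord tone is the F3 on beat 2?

Escape tone.

The harmony at that moment is C minor triad (C, Eb, G); F3 is not a chord tone.
It is approached by step up from Eb3 and left by leap down to C3.
Step in, leap out, on a weak beat — an escape tone.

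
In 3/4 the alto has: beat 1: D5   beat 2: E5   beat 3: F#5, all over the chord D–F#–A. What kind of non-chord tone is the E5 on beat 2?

The harmony at that moment is D major triad (D, F#, A); E5 is not a chord tone.
It is approached by step up from D5 and left by step up to F#5.
Step in, step out in the same direction — a passing tone.

Passing tone.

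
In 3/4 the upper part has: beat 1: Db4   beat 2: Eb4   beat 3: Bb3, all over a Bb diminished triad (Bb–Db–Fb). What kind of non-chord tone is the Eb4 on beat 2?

The harmony at that moment is Bb diminished triad (Bb, Db, Fb); Eb4 is not a chord tone.
It is approached by step up from Db4 and left by leap down to Bb3.
Step in, leap out, on a weak beat — an escape tone.

Escape tone.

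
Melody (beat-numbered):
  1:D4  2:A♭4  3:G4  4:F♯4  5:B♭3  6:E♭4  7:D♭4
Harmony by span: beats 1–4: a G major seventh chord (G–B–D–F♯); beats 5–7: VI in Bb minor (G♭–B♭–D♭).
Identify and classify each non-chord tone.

A♭4 (beat 2) — appoggiatura; E♭4 (beat 6) — appoggiatura.

The harmony at that moment is G major seventh chord (G, B, D, F♯); A♭4 is not a chord tone.
It is approached by leap up from D4 and left by step down to G4.
Leap in, step out — an appoggiatura.
The harmony at that moment is G♭ major triad (G♭, B♭, D♭); E♭4 is not a chord tone.
It is approached by leap up from B♭3 and left by step down to D♭4.
Leap in, step out — an appoggiatura.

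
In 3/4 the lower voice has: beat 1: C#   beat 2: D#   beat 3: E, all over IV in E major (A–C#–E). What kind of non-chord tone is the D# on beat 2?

The harmony at that moment is A major triad (A, C#, E); D# is not a chord tone.
It is approached by step up from C# and left by step up to E.
Step in, step out in the same direction — a passing tone.

Passing tone.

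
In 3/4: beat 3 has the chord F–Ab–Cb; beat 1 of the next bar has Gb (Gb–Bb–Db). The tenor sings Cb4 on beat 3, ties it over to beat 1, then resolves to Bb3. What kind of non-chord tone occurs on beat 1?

Suspension.

The harmony at that moment is Gb major triad (Gb, Bb, Db); Cb4 is not a chord tone.
It is held over (the same pitch as the preceding Cb4) and left by step down to Bb3.
Held over from the previous chord and resolving down by step — a suspension.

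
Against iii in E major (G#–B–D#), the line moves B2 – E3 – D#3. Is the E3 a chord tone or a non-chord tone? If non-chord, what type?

The harmony at that moment is G# minor triad (G#, B, D#); E3 is not a chord tone.
It is approached by leap up from B2 and left by step down to D#3.
Leap in, step out — an appoggiatura.

Non-chord tone — an appoggiatura.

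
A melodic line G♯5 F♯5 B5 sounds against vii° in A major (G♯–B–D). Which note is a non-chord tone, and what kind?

F♯5 is an escape tone.

The harmony at that moment is G♯ diminished triad (G♯, B, D); F♯5 is not a chord tone.
It is approached by step down from G♯5 and left by leap up to B5.
Step in, leap out — an escape tone.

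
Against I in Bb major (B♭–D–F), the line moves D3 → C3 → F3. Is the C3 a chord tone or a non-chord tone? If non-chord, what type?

Non-chord tone — an escape tone.

The harmony at that moment is B♭ major triad (B♭, D, F); C3 is not a chord tone.
It is approached by step down from D3 and left by leap up to F3.
Step in, leap out — an escape tone.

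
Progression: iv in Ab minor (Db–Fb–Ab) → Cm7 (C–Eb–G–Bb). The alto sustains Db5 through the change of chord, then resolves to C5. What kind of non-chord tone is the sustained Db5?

Db5 is a suspension.

The harmony at that moment is C minor seventh chord (C, Eb, G, Bb); Db5 is not a chord tone.
It is held over (the same pitch as the preceding Db5) and left by step down to C5.
Held over from the previous chord and resolving down by step — a suspension.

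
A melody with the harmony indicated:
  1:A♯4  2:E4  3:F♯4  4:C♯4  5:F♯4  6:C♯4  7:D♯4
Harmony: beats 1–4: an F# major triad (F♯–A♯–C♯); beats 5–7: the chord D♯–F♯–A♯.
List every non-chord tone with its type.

E4 (beat 2) — appoggiatura; C♯4 (beat 6) — appoggiatura.

The harmony at that moment is F♯ major triad (F♯, A♯, C♯); E4 is not a chord tone.
It is approached by leap down from A♯4 and left by step up to F♯4.
Leap in, step out — an appoggiatura.
The harmony at that moment is D♯ minor triad (D♯, F♯, A♯); C♯4 is not a chord tone.
It is approached by leap down from F♯4 and left by step up to D♯4.
Leap in, step out — an appoggiatura.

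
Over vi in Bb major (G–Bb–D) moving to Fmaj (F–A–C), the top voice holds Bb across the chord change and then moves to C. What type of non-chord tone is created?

Bb is a retardation.

The harmony at that moment is F major triad (F, A, C); Bb is not a chord tone.
It is held over (the same pitch as the preceding Bb) and left by step up to C.
Held over from the previous chord and resolving up by step — a retardation.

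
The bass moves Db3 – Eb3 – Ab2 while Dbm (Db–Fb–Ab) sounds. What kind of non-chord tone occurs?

Eb3 is an escape tone.

The harmony at that moment is Db minor triad (Db, Fb, Ab); Eb3 is not a chord tone.
It is approached by step up from Db3 and left by leap down to Ab2.
Step in, leap out — an escape tone.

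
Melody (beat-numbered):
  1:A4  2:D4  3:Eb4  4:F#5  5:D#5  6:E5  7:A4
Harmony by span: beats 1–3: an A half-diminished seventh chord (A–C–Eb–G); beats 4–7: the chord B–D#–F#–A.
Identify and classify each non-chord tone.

D4 (beat 2) — appoggiatura; E5 (beat 6) — escape tone.

The harmony at that moment is A half-diminished seventh chord (A, C, Eb, G); D4 is not a chord tone.
It is approached by leap down from A4 and left by step up to Eb4.
Leap in, step out — an appoggiatura.
The harmony at that moment is B dominant seventh chord (B, D#, F#, A); E5 is not a chord tone.
It is approached by step up from D#5 and left by leap down to A4.
Step in, leap out — an escape tone.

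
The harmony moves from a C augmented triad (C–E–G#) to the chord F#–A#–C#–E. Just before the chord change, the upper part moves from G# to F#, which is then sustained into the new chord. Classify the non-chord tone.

F# is an anticipation.

The harmony at that moment is C augmented triad (C, E, G#); F# is not a chord tone.
It is approached by step down from G# and then sustained as the same pitch into the next harmony.
Arriving early and becoming a chord tone when the harmony changes — an anticipation.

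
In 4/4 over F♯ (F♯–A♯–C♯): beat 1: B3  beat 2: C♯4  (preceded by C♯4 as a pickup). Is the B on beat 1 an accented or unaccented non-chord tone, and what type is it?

The harmony at that moment is F♯ major triad (F♯, A♯, C♯); B3 is not a chord tone.
It is approached by step down from C♯4 and left by step up to C♯4.
Step away and step back to the same note — a neighbor tone (lower neighbor).
It falls on the downbeat, so it is accented.

Accented neighbor tone.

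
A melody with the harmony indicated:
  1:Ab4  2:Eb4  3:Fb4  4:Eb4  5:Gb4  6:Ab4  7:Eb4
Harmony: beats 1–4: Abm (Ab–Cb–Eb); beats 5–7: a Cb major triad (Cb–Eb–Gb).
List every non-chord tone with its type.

Fb4 (beat 3) — neighbor tone; Ab4 (beat 6) — escape tone.

The harmony at that moment is Ab minor triad (Ab, Cb, Eb); Fb4 is not a chord tone.
It is approached by step up from Eb4 and left by step down to Eb4.
Step away and step back to the same note — a neighbor tone (upper neighbor).
The harmony at that moment is Cb major triad (Cb, Eb, Gb); Ab4 is not a chord tone.
It is approached by step up from Gb4 and left by leap down to Eb4.
Step in, leap out — an escape tone.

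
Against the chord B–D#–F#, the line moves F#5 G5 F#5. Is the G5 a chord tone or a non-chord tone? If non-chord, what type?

The harmony at that moment is B major triad (B, D#, F#); G5 is not a chord tone.
It is approached by step up from F#5 and left by step down to F#5.
Step away and step back to the same note — a neighbor tone (upper neighbor).

Non-chord tone — a neighbor tone.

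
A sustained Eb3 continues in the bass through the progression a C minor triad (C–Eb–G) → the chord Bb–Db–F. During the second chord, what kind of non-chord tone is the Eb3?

Pedal tone (pedal point).

The harmony at that moment is Bb minor triad (Bb, Db, F); Eb3 is not a chord tone.
It is held over (the same pitch as the preceding Eb3) and then sustained as the same pitch into the next harmony.
Sustained through a change of harmony — a pedal tone.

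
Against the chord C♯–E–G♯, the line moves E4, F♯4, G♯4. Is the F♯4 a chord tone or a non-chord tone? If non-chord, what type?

Non-chord tone — a passing tone.

The harmony at that moment is C♯ minor triad (C♯, E, G♯); F♯4 is not a chord tone.
It is approached by step up from E4 and left by step up to G♯4.
Step in, step out in the same direction — a passing tone.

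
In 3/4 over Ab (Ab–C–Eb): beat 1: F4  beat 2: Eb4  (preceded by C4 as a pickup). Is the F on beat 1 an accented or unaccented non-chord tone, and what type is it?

Accented appoggiatura.

The harmony at that moment is Ab major triad (Ab, C, Eb); F4 is not a chord tone.
It is approached by leap up from C4 and left by step down to Eb4.
Leap in, step out — an appoggiatura.
It falls on the downbeat, so it is accented.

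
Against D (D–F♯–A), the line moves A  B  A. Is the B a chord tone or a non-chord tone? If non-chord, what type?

Non-chord tone — a neighbor tone.

The harmony at that moment is D major triad (D, F♯, A); B is not a chord tone.
It is approached by step up from A and left by step down to A.
Step away and step back to the same note — a neighbor tone (upper neighbor).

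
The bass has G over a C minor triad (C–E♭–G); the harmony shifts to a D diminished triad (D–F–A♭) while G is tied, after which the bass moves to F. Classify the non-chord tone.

The harmony at that moment is D diminished triad (D, F, A♭); G is not a chord tone.
It is held over (the same pitch as the preceding G) and left by step down to F.
Held over from the previous chord and resolving down by step — a suspension.

G is a suspension.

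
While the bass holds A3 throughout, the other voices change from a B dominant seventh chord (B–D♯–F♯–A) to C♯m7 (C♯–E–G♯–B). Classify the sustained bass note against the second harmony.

Pedal tone (pedal point).

The harmony at that moment is C♯ minor seventh chord (C♯, E, G♯, B); A3 is not a chord tone.
It is held over (the same pitch as the preceding A3) and then sustained as the same pitch into the next harmony.
Sustained through a change of harmony — a pedal tone.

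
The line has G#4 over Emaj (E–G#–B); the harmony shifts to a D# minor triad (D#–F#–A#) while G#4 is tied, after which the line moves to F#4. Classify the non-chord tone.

The harmony at that moment is D# minor triad (D#, F#, A#); G#4 is not a chord tone.
It is held over (the same pitch as the preceding G#4) and left by step down to F#4.
Held over from the previous chord and resolving down by step — a suspension.

G#4 is a suspension.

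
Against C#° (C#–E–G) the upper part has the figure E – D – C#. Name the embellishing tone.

D is a passing tone.

The harmony at that moment is C# diminished triad (C#, E, G); D is not a chord tone.
It is approached by step down from E and left by step down to C#.
Step in, step out in the same direction — a passing tone.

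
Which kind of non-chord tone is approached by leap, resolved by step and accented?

Appoggiatura.

Approach: by leap. Departure: by step. Metric position: strong.
Leap in, step out, in a metrically strong position — an appoggiatura. (It is the mirror image of the escape tone, which steps in and leaps out from a weak position.)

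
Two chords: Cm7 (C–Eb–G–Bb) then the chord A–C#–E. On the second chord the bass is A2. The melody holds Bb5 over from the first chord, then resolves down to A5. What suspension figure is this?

9–8 suspension.

At the second chord the bass is A2. The suspended Bb5 lies a ninth above the bass; after resolving down by step to A5, the interval above the bass becomes an octave.
Suspension figures are named by those two intervals: 9–8.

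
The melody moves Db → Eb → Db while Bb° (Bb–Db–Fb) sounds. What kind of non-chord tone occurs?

The harmony at that moment is Bb diminished triad (Bb, Db, Fb); Eb is not a chord tone.
It is approached by step up from Db and left by step down to Db.
Step away and step back to the same note — a neighbor tone (upper neighbor).

Eb is a neighbor tone.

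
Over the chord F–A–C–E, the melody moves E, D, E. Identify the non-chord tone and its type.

D is a neighbor tone.

The harmony at that moment is F major seventh chord (F, A, C, E); D is not a chord tone.
It is approached by step down from E and left by step up to E.
Step away and step back to the same note — a neighbor tone (lower neighbor).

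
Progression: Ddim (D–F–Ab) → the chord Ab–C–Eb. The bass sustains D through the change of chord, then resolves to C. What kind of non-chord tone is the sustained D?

D is a suspension.

The harmony at that moment is Ab major triad (Ab, C, Eb); D is not a chord tone.
It is held over (the same pitch as the preceding D) and left by step down to C.
Held over from the previous chord and resolving down by step — a suspension.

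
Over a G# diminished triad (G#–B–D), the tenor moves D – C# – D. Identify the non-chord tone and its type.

C# is a neighbor tone.

The harmony at that moment is G# diminished triad (G#, B, D); C# is not a chord tone.
It is approached by step down from D and left by step up to D.
Step away and step back to the same note — a neighbor tone (lower neighbor).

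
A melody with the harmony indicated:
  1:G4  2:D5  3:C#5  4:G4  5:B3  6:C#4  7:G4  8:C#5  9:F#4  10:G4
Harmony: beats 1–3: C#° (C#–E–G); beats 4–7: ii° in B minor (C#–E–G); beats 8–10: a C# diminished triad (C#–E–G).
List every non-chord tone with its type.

The harmony at that moment is C# diminished triad (C#, E, G); D5 is not a chord tone.
It is approached by leap up from G4 and left by step down to C#5.
Leap in, step out — an appoggiatura.
The harmony at that moment is C# diminished triad (C#, E, G); B3 is not a chord tone.
It is approached by leap down from G4 and left by step up to C#4.
Leap in, step out — an appoggiatura.
The harmony at that moment is C# diminished triad (C#, E, G); F#4 is not a chord tone.
It is approached by leap down from C#5 and left by step up to G4.
Leap in, step out — an appoggiatura.

D5 (beat 2) — appoggiatura; B3 (beat 5) — appoggiatura; F#4 (beat 9) — appoggiatura.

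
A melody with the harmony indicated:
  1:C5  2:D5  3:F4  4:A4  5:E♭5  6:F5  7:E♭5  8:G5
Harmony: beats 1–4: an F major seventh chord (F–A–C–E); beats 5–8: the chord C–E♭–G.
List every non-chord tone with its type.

The harmony at that moment is F major seventh chord (F, A, C, E); D5 is not a chord tone.
It is approached by step up from C5 and left by leap down to F4.
Step in, leap out — an escape tone.
The harmony at that moment is C minor triad (C, E♭, G); F5 is not a chord tone.
It is approached by step up from E♭5 and left by step down to E♭5.
Step away and step back to the same note — a neighbor tone (upper neighbor).

D5 (beat 2) — escape tone; F5 (beat 6) — neighbor tone.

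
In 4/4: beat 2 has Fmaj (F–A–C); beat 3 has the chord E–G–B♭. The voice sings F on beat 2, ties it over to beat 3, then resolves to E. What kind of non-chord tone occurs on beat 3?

Suspension.

The harmony at that moment is E diminished triad (E, G, B♭); F is not a chord tone.
It is held over (the same pitch as the preceding F) and left by step down to E.
Held over from the previous chord and resolving down by step — a suspension.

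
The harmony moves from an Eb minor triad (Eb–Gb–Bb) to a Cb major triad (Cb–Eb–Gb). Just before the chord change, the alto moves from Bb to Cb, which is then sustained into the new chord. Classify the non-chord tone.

The harmony at that moment is Eb minor triad (Eb, Gb, Bb); Cb is not a chord tone.
It is approached by step up from Bb and then sustained as the same pitch into the next harmony.
Arriving early and becoming a chord tone when the harmony changes — an anticipation.

Cb is an anticipation.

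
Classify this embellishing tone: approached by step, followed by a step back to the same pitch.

Neighbor tone.

Approach: by step. Departure: by step in the opposite direction, back to the starting pitch.
Stepwise on both sides but reversing to return to the same chord tone — a neighbor tone. (Had it continued onward in the same direction it would be a passing tone instead.)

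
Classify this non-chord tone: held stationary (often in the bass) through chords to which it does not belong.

Pedal tone.

Approach: none. Departure: none — a single pitch is sustained while the chords change around it, passing through harmonies that do not contain it.
No melodic motion at all; the dissonance is created entirely by the moving harmonies against the stationary note — a pedal tone (pedal point).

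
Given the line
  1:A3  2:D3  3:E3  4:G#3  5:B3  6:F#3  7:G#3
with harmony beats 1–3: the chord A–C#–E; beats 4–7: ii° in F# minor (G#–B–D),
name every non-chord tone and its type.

The harmony at that moment is A major triad (A, C#, E); D3 is not a chord tone.
It is approached by leap down from A3 and left by step up to E3.
Leap in, step out — an appoggiatura.
The harmony at that moment is G# diminished triad (G#, B, D); F#3 is not a chord tone.
It is approached by leap down from B3 and left by step up to G#3.
Leap in, step out — an appoggiatura.

D3 (beat 2) — appoggiatura; F#3 (beat 6) — appoggiatura.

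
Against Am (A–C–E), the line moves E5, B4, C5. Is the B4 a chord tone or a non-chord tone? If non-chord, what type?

Non-chord tone — an appoggiatura.

The harmony at that moment is A minor triad (A, C, E); B4 is not a chord tone.
It is approached by leap down from E5 and left by step up to C5.
Leap in, step out — an appoggiatura.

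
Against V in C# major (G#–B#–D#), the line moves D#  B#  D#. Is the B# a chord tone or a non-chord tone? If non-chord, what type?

Chord tone (the third of G# major triad).

G# major triad contains G#, B#, D#; B# is the third, so it is a chord tone.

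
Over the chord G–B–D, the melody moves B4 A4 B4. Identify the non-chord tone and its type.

The harmony at that moment is G major triad (G, B, D); A4 is not a chord tone.
It is approached by step down from B4 and left by step up to B4.
Step away and step back to the same note — a neighbor tone (lower neighbor).

A4 is a neighbor tone.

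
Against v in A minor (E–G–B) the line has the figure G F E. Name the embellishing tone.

F is a passing tone.

The harmony at that moment is E minor triad (E, G, B); F is not a chord tone.
It is approached by step down from G and left by step down to E.
Step in, step out in the same direction — a passing tone.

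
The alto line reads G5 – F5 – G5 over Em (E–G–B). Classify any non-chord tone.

F5 is a neighbor tone.

The harmony at that moment is E minor triad (E, G, B); F5 is not a chord tone.
It is approached by step down from G5 and left by step up to G5.
Step away and step back to the same note — a neighbor tone (lower neighbor).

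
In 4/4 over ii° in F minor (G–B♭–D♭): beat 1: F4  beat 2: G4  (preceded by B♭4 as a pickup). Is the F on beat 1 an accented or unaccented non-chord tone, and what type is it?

The harmony at that moment is G diminished triad (G, B♭, D♭); F4 is not a chord tone.
It is approached by leap down from B♭4 and left by step up to G4.
Leap in, step out — an appoggiatura.
It falls on the downbeat, so it is accented.

Accented appoggiatura.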